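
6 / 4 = 3 / 2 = 1.50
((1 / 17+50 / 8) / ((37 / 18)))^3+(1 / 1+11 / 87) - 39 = -1552428386893 / 173205299544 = -8.96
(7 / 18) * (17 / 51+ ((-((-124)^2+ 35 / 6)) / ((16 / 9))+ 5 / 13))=-75580057 / 22464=-3364.50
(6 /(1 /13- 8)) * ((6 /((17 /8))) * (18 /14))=-33696 /12257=-2.75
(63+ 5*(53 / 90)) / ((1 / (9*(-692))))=-410702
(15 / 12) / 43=5 / 172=0.03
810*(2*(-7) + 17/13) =-133650/13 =-10280.77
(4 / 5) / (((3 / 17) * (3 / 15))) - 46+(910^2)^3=1703607756122999930 / 3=567869252040999976.67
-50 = -50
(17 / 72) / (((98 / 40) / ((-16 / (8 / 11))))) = -935 / 441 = -2.12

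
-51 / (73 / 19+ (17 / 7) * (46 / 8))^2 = -14434224 / 89737729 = -0.16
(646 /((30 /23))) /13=7429 /195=38.10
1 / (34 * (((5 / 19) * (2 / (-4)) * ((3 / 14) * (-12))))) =133 / 1530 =0.09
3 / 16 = 0.19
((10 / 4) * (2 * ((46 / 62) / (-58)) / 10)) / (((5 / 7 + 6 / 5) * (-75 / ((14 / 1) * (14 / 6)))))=0.00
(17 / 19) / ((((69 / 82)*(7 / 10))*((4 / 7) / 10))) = 26.58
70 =70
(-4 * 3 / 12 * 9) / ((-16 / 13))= 117 / 16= 7.31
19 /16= 1.19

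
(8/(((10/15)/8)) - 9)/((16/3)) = 261/16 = 16.31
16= 16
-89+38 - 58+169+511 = 571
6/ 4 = 3/ 2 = 1.50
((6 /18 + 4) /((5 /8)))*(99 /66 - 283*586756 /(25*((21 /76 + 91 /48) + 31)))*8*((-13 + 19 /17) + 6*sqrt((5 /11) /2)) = 8483772239453888 /64287625 - 125996617417632*sqrt(110) /41597875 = 100198291.68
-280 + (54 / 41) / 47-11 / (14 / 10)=-3882527 / 13489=-287.83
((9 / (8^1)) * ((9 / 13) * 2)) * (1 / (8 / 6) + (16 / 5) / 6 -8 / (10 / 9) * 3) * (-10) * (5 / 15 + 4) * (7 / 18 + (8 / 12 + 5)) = 132871 / 16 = 8304.44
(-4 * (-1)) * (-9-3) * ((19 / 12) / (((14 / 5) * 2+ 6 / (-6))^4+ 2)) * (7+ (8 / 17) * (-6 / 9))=-16197500 / 14335641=-1.13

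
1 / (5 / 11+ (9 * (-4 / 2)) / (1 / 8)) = -11 / 1579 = -0.01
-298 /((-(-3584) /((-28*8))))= 149 /8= 18.62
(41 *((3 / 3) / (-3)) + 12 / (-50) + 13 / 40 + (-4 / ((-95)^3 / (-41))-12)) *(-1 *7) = 3684785237 / 20577000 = 179.07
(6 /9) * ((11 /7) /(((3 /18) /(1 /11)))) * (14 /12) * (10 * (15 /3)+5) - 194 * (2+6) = -4546 /3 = -1515.33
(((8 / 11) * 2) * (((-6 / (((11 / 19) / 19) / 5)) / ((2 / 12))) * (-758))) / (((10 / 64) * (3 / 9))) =15131086848 / 121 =125050304.53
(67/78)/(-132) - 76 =-782563/10296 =-76.01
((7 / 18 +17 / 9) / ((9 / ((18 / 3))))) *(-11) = -451 / 27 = -16.70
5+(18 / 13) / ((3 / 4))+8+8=297 / 13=22.85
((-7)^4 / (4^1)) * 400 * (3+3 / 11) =8643600 / 11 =785781.82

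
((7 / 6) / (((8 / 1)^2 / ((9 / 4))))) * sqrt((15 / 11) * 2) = 21 * sqrt(330) / 5632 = 0.07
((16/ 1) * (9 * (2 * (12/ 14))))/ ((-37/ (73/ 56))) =-15768/ 1813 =-8.70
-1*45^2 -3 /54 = -36451 /18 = -2025.06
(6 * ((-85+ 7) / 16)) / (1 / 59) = -6903 / 4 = -1725.75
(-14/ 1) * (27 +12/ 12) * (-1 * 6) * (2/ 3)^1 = 1568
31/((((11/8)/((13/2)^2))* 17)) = 10478/187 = 56.03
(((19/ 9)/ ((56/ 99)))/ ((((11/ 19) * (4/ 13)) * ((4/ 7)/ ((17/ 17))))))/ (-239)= -4693/ 30592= -0.15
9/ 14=0.64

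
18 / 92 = 9 / 46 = 0.20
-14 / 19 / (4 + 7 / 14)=-28 / 171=-0.16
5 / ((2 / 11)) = 55 / 2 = 27.50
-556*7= -3892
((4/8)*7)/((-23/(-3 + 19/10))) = 77/460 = 0.17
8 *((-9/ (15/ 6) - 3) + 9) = 96/ 5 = 19.20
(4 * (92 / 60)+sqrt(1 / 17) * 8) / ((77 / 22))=16 * sqrt(17) / 119+184 / 105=2.31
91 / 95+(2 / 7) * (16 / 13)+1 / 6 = 76571 / 51870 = 1.48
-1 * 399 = -399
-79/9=-8.78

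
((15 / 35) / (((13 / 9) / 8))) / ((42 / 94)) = 3384 / 637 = 5.31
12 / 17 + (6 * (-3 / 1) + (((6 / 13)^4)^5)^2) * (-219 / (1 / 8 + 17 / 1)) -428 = -165805816035093065580263103328298523414796826984240 / 841208361388873737570785724026681224591715692729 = -197.10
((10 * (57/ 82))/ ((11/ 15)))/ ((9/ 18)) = 8550/ 451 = 18.96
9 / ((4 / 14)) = 63 / 2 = 31.50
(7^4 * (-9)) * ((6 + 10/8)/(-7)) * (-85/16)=-7609455/64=-118897.73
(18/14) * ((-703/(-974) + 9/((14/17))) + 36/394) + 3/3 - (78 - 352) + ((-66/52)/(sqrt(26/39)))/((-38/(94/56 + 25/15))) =3091 * sqrt(6)/55328 + 1363746751/4701011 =290.23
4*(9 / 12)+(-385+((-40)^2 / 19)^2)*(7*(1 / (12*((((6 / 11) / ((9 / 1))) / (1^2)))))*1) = 186426819 / 2888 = 64552.22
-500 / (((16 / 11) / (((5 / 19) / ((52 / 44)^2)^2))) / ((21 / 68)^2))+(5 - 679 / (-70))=515772624129 / 50185104320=10.28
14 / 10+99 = 502 / 5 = 100.40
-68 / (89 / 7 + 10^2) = -476 / 789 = -0.60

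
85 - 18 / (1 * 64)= 2711 / 32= 84.72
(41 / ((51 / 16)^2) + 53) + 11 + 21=231581 / 2601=89.04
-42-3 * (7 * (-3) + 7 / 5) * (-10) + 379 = -251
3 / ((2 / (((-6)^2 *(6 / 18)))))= 18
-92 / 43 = -2.14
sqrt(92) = 2 * sqrt(23) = 9.59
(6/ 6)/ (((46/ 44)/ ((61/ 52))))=671/ 598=1.12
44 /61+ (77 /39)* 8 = 39292 /2379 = 16.52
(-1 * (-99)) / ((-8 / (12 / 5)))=-297 / 10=-29.70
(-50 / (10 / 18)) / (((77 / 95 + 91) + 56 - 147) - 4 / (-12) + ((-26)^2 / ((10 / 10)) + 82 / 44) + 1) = -0.13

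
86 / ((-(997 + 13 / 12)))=-1032 / 11977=-0.09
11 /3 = 3.67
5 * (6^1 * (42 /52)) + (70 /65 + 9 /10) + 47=9517 /130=73.21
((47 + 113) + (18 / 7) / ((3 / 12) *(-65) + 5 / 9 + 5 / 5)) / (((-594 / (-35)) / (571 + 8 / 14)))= 5919799580 / 1099791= 5382.66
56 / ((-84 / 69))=-46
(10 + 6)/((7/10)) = 160/7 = 22.86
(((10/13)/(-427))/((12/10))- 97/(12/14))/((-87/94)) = 59050471/482937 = 122.27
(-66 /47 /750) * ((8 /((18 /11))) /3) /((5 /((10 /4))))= -242 /158625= -0.00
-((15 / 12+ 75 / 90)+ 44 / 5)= -653 / 60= -10.88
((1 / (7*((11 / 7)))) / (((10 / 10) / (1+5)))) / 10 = 3 / 55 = 0.05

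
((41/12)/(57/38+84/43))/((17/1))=1763/30294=0.06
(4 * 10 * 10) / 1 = 400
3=3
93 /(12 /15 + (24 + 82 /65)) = 6045 /1694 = 3.57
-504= -504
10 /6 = 5 /3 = 1.67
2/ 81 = 0.02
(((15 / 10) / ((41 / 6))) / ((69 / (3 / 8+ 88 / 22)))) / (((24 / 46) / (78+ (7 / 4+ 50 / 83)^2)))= 322260155 / 144613888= 2.23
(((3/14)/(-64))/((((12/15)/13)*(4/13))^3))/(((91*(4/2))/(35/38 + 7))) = -5987099625/278921216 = -21.47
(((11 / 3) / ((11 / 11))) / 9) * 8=88 / 27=3.26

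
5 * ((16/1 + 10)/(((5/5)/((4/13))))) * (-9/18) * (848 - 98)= -15000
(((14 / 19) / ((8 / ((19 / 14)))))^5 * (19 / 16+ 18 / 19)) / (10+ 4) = 649 / 139460608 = 0.00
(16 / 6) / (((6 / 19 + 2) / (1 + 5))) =76 / 11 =6.91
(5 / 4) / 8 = 5 / 32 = 0.16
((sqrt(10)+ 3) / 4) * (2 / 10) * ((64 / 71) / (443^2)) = 48 / 69668395+ 16 * sqrt(10) / 69668395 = 0.00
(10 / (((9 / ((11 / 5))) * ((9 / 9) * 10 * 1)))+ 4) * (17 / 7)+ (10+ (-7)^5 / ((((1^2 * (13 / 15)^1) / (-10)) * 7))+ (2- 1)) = 113534506 / 4095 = 27725.15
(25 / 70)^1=5 / 14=0.36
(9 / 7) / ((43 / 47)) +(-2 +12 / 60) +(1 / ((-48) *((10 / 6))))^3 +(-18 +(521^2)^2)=11355005519485030099 / 154112000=73680216462.61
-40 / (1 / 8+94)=-320 / 753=-0.42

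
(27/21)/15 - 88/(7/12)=-5277/35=-150.77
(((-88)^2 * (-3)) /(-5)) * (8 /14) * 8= 743424 /35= 21240.69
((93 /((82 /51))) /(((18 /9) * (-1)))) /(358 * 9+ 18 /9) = -153 /17056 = -0.01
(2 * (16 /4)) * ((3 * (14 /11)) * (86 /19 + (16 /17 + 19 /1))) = 2655408 /3553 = 747.37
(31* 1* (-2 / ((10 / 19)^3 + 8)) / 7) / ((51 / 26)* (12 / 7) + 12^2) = -2764177 / 374621760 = -0.01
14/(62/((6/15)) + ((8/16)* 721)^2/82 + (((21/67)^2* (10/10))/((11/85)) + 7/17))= 3854722256/479376561227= 0.01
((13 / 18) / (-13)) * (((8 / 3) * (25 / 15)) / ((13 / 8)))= -160 / 1053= -0.15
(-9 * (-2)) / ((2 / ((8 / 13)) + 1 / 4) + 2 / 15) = 540 / 109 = 4.95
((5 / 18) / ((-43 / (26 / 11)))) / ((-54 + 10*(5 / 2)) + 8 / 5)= 325 / 583209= 0.00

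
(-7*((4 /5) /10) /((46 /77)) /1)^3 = -156590819 /190109375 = -0.82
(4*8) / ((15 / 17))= 36.27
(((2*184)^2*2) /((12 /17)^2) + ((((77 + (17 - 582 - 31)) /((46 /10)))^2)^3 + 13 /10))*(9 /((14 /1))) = 27483168275316602892143 /20725024460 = 1326086168359.42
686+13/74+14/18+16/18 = 152701/222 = 687.84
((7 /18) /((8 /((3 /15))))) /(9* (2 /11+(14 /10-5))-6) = -77 /291168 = -0.00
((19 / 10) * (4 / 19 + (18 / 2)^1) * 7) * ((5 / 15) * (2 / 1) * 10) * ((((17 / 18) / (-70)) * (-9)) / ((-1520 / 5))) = -595 / 1824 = -0.33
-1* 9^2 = -81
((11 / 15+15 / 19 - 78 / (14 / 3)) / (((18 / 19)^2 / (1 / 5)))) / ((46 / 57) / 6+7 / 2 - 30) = 10940827 / 85210650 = 0.13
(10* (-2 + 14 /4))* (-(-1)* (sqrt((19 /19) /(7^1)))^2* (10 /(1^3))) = 150 /7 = 21.43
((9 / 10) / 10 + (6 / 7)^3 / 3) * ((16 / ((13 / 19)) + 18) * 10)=2767203 / 22295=124.12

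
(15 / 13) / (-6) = -5 / 26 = -0.19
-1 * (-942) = 942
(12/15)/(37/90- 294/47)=-3384/24721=-0.14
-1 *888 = -888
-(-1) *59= 59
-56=-56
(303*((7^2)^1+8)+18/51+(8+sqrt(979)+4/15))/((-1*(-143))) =sqrt(979)/143+400573/3315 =121.06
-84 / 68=-1.24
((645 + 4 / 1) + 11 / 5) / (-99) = -296 / 45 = -6.58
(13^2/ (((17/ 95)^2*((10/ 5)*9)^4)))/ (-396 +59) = -1525225/ 10223927568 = -0.00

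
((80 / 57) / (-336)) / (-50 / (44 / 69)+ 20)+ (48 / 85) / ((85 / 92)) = 1358648614 / 2222619525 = 0.61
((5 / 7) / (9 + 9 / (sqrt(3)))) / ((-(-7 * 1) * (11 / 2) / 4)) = 20 / 1617 -20 * sqrt(3) / 4851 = 0.01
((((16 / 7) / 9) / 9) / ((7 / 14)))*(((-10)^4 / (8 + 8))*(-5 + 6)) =35.27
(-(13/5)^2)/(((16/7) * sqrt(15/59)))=-1183 * sqrt(885)/6000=-5.87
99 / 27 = 11 / 3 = 3.67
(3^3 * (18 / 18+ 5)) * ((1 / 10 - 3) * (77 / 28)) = -25839 / 20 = -1291.95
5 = 5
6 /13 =0.46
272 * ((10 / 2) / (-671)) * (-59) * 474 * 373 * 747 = 10597384582560 / 671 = 15793419646.14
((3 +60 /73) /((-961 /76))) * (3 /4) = -513 /2263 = -0.23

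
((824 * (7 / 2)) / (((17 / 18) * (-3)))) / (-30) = 2884 / 85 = 33.93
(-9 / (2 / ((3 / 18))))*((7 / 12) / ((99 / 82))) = -287 / 792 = -0.36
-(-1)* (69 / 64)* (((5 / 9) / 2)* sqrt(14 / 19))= 115* sqrt(266) / 7296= 0.26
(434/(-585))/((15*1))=-434/8775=-0.05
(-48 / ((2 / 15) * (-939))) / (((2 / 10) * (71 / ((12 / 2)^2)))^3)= 699840000 / 112026143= 6.25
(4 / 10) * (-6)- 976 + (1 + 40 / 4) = -4837 / 5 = -967.40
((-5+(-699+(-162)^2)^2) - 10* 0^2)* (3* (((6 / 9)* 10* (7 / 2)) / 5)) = 9135658280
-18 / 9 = -2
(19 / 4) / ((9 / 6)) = 19 / 6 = 3.17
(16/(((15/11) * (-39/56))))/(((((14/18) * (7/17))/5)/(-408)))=9765888/91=107317.45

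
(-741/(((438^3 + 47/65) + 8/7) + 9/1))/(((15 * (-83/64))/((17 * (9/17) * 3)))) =1618344/132221060143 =0.00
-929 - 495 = -1424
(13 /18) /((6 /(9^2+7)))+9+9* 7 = 82.59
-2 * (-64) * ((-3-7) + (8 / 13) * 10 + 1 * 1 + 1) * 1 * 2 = -6144 / 13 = -472.62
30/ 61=0.49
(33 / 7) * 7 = 33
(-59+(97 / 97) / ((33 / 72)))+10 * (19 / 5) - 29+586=5920 / 11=538.18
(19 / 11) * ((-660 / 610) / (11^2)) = -114 / 7381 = -0.02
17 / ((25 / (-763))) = -12971 / 25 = -518.84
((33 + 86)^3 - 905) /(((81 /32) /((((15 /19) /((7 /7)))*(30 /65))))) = 13819520 /57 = 242447.72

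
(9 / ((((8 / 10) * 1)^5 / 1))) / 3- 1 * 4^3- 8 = -64353 / 1024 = -62.84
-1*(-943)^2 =-889249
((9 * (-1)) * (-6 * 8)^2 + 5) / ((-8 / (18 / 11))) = 186579 / 44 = 4240.43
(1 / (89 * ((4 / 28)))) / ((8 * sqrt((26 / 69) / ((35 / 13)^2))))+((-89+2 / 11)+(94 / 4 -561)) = -13779 / 22+245 * sqrt(1794) / 240656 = -626.28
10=10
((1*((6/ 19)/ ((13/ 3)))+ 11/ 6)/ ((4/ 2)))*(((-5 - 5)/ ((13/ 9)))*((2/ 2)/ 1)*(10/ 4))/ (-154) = 211875/ 1977976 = 0.11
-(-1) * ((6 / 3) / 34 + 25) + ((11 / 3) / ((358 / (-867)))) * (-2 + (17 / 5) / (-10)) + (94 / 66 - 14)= 334013723 / 10041900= 33.26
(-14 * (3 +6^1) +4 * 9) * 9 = -810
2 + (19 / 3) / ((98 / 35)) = 179 / 42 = 4.26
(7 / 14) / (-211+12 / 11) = -0.00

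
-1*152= -152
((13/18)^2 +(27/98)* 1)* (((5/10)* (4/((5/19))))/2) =48089/15876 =3.03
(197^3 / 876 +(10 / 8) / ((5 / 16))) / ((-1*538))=-7648877 / 471288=-16.23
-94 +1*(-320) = -414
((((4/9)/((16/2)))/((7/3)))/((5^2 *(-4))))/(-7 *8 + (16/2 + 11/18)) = 3/597100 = 0.00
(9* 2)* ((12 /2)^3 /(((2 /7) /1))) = 13608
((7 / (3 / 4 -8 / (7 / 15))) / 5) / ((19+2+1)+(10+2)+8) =-14 / 6885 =-0.00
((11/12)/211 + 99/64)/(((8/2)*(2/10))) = 314215/162048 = 1.94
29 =29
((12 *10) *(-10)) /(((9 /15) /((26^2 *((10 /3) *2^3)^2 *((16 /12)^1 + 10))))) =-294195200000 /27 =-10896118518.52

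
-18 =-18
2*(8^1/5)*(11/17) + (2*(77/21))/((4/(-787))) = -734789/510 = -1440.76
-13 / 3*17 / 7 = -221 / 21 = -10.52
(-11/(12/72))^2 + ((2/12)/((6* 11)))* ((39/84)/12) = 579591949/133056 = 4356.00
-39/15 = -13/5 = -2.60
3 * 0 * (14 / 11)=0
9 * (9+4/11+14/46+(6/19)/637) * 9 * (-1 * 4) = -9592167744/3062059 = -3132.59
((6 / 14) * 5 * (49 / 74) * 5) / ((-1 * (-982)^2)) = -525 / 71359976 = -0.00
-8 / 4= -2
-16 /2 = -8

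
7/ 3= 2.33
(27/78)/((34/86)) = 387/442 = 0.88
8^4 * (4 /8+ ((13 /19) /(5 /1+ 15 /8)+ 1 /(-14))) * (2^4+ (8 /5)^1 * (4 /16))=1297473536 /36575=35474.33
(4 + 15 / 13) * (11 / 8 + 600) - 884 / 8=310845 / 104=2988.89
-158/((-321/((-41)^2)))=265598/321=827.41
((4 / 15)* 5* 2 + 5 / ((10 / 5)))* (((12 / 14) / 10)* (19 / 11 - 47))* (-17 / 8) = 131223 / 3080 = 42.60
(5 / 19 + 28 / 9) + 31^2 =964.37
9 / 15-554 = -2767 / 5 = -553.40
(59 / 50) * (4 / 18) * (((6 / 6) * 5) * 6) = 118 / 15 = 7.87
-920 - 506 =-1426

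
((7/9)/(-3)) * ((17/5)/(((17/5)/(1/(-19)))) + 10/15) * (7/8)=-1715/12312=-0.14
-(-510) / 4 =255 / 2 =127.50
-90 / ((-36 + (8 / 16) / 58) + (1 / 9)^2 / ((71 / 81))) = 741240 / 296309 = 2.50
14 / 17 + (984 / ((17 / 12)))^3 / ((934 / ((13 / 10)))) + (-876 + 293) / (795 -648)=786550847152813 / 1686362685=466418.56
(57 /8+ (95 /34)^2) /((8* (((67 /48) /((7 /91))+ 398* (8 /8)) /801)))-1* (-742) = 17216554969 /23091100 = 745.59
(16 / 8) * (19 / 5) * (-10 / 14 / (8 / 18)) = -171 / 14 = -12.21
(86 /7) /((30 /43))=1849 /105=17.61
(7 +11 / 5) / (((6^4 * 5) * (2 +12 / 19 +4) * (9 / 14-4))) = -437 / 6852600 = -0.00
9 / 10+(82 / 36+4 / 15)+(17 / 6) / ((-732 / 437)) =7699 / 4392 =1.75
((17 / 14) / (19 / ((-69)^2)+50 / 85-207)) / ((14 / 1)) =-1375929 / 3274381096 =-0.00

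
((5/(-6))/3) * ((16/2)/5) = -4/9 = -0.44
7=7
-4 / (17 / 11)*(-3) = 132 / 17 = 7.76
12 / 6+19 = 21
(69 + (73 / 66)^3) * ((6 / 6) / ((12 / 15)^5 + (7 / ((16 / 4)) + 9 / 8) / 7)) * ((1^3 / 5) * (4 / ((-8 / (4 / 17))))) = -9314716250 / 4154928129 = -2.24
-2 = -2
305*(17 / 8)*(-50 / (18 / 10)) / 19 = -648125 / 684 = -947.55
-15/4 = -3.75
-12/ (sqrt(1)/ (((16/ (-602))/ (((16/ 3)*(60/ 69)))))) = 207/ 3010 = 0.07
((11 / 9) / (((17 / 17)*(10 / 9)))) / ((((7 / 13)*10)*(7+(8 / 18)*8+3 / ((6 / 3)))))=1287 / 75950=0.02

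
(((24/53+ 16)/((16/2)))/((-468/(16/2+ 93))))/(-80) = 11009/1984320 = 0.01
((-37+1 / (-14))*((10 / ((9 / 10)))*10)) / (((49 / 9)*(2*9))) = -43250 / 1029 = -42.03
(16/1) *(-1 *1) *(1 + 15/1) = -256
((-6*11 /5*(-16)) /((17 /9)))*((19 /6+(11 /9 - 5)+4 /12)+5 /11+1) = 11184 /85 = 131.58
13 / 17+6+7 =13.76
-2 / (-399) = 2 / 399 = 0.01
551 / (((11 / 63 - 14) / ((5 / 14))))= -24795 / 1742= -14.23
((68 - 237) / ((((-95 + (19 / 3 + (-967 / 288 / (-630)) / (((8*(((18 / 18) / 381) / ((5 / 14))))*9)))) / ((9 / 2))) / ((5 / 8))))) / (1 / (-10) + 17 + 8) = 19317916800 / 89720450821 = 0.22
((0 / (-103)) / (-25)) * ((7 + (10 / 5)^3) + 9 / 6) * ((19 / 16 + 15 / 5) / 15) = 0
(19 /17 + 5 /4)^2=25921 /4624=5.61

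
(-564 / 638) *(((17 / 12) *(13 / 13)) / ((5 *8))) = -799 / 25520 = -0.03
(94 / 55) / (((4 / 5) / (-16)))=-376 / 11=-34.18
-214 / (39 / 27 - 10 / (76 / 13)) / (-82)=-36594 / 3731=-9.81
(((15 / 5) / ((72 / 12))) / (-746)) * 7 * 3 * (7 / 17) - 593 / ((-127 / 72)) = 1082922675 / 3221228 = 336.18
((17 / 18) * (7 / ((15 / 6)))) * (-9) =-119 / 5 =-23.80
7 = 7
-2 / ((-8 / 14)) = 7 / 2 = 3.50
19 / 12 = 1.58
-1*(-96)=96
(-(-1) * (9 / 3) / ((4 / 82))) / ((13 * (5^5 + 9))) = 123 / 81484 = 0.00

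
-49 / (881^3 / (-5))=245 / 683797841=0.00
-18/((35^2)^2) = -18/1500625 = -0.00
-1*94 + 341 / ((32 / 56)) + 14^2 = 2795 / 4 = 698.75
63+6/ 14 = 444/ 7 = 63.43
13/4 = 3.25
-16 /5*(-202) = 3232 /5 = 646.40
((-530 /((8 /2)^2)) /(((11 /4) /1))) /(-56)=265 /1232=0.22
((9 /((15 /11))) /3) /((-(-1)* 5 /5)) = 11 /5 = 2.20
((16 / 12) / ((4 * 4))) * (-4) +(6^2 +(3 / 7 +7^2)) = 1787 / 21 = 85.10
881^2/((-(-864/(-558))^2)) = -745890721/2304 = -323737.29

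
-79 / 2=-39.50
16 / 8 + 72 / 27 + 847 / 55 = 301 / 15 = 20.07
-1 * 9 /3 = -3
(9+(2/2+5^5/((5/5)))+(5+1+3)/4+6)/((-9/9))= -12573/4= -3143.25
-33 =-33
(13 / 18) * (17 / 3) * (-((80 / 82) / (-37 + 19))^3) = 884000 / 1356572043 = 0.00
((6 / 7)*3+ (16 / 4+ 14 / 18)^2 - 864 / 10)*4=-691756 / 2835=-244.01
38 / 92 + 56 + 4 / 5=13159 / 230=57.21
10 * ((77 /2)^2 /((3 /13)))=385385 /6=64230.83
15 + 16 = 31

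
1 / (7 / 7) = 1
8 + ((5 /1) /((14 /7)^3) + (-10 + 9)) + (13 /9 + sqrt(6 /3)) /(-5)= 2641 /360 - sqrt(2) /5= 7.05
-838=-838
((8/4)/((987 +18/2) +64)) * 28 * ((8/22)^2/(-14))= -16/32065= -0.00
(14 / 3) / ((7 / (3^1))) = 2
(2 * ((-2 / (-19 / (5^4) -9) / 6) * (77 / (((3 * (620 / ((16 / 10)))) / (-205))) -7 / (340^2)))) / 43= -3649508275 / 156547989216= -0.02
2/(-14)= -0.14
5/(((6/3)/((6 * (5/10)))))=7.50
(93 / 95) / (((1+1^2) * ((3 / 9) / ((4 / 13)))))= 558 / 1235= 0.45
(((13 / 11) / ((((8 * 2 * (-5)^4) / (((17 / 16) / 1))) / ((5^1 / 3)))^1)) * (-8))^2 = 48841 / 17424000000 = 0.00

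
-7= -7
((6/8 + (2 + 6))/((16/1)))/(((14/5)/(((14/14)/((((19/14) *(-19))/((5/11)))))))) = -875/254144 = -0.00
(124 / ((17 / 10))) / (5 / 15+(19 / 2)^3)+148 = 10364324 / 69989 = 148.09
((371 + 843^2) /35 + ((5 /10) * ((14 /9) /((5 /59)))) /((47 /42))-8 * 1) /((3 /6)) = 200509628 /4935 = 40630.12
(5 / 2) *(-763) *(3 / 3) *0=0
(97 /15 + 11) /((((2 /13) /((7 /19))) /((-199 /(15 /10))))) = -4744558 /855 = -5549.19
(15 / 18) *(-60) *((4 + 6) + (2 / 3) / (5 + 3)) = -3025 / 6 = -504.17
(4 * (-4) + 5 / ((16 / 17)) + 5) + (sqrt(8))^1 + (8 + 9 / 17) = 2 * sqrt(2) + 773 / 272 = 5.67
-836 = -836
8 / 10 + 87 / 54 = 217 / 90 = 2.41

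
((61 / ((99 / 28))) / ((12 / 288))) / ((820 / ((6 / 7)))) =976 / 2255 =0.43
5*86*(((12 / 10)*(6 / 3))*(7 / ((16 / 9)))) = 8127 / 2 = 4063.50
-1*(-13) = 13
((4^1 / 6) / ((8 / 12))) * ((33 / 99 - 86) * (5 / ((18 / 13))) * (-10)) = 83525 / 27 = 3093.52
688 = 688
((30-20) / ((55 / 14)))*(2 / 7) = 8 / 11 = 0.73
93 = 93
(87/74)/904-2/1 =-133705/66896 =-2.00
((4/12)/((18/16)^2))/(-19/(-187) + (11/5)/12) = 239360/258957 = 0.92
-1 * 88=-88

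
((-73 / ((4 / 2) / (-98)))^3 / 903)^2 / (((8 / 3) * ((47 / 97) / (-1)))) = -4146572805561139233217 / 2085672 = -1988123159135827.32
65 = 65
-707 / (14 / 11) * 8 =-4444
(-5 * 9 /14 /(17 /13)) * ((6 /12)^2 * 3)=-1755 /952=-1.84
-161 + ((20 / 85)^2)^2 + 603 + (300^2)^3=729000000000442.00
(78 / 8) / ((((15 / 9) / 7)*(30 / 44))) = 60.06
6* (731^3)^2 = 915494020615727286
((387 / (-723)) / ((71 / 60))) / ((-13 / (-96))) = -743040 / 222443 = -3.34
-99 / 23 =-4.30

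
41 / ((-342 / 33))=-451 / 114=-3.96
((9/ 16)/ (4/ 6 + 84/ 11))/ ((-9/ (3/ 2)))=-99/ 8768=-0.01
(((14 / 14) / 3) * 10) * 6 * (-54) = -1080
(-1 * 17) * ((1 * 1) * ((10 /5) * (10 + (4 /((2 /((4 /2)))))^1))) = -476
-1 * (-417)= 417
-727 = -727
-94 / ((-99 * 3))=0.32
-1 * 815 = -815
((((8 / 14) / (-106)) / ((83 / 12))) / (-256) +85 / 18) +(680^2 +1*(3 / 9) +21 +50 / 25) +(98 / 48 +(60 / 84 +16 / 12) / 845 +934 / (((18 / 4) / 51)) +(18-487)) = 3541161125558507 / 7493784480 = 472546.43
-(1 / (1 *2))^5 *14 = -7 / 16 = -0.44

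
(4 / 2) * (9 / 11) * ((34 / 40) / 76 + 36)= 492633 / 8360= 58.93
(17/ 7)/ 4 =17/ 28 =0.61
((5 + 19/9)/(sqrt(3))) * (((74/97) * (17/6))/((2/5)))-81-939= -1020 + 100640 * sqrt(3)/7857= -997.81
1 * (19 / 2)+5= 29 / 2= 14.50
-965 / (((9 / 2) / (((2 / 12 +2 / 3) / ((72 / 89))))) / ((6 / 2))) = -429425 / 648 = -662.69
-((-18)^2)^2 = -104976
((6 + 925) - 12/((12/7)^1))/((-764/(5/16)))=-1155/3056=-0.38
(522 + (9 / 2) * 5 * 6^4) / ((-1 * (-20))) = 14841 / 10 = 1484.10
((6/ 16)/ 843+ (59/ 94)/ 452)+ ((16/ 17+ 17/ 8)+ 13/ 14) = 5678167883/ 1420756232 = 4.00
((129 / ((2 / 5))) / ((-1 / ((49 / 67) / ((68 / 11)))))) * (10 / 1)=-381.54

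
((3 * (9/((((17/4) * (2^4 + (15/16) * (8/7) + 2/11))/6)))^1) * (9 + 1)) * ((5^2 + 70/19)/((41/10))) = 5438664000/35186651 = 154.57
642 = 642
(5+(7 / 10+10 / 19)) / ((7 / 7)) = 1183 / 190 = 6.23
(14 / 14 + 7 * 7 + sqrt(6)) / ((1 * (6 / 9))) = 3 * sqrt(6) / 2 + 75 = 78.67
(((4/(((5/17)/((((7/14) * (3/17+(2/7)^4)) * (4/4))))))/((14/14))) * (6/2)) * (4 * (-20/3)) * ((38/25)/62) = -2.44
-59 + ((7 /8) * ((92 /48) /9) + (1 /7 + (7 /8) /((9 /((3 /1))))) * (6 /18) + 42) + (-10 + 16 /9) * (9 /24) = -119461 /6048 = -19.75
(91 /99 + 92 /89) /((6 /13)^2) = 9.17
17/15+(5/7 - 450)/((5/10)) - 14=-95701/105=-911.44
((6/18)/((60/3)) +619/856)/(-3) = -9499/38520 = -0.25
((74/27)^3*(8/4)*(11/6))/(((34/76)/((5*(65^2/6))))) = 1789114613000/3011499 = 594094.37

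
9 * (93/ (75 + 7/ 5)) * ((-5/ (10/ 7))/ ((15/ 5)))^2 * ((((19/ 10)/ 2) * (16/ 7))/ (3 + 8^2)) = 12369/ 25594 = 0.48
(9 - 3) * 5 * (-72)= -2160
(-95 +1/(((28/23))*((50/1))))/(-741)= 10229/79800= 0.13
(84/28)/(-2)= -3/2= -1.50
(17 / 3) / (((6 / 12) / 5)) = 170 / 3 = 56.67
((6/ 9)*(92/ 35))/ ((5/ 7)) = 184/ 75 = 2.45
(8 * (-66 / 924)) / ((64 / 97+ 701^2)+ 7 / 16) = -6208 / 5338592385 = -0.00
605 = 605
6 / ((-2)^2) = 1.50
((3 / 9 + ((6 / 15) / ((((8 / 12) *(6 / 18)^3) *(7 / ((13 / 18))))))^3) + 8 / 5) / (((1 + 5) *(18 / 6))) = 6794239 / 18522000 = 0.37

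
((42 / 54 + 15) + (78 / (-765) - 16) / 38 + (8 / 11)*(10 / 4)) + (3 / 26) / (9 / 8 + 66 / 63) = 2613614573 / 151730865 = 17.23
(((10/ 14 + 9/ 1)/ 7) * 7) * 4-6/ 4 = 37.36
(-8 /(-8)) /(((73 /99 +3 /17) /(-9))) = -15147 /1538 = -9.85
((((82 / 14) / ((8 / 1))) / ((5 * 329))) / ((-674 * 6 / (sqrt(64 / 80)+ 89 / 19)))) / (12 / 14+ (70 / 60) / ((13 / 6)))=-47437 / 128417543520 -533 * sqrt(5) / 16897045200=-0.00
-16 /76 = -4 /19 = -0.21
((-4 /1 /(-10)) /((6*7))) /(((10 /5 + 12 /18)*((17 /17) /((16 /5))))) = 2 /175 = 0.01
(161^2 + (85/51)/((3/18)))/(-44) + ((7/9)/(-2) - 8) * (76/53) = -12621559/20988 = -601.37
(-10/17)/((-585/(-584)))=-1168/1989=-0.59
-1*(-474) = 474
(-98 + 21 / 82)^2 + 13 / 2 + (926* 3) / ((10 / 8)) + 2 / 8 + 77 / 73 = 7230296136 / 613565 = 11784.08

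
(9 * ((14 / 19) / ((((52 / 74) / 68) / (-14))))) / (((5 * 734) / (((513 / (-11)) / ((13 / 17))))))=509286204 / 3411265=149.30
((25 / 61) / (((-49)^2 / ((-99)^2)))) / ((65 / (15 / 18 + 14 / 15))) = 173151 / 3807986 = 0.05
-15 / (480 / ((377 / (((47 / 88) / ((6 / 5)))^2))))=-3284424 / 55225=-59.47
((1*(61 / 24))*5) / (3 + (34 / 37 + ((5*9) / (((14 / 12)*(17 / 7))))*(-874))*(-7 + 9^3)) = -191845 / 151285212408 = -0.00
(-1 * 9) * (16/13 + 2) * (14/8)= -1323/26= -50.88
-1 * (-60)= 60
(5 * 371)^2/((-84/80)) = -9831500/3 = -3277166.67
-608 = -608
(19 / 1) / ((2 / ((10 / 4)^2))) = 475 / 8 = 59.38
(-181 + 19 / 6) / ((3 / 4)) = -2134 / 9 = -237.11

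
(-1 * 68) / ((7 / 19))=-1292 / 7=-184.57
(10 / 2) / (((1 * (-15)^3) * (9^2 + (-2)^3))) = -1 / 49275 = -0.00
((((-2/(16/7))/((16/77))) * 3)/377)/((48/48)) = -1617/48256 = -0.03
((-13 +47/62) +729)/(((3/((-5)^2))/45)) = 16664625/62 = 268784.27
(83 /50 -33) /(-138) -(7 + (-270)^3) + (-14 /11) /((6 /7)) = 497979691079 /25300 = 19682991.74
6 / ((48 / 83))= 83 / 8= 10.38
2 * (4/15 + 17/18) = 109/45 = 2.42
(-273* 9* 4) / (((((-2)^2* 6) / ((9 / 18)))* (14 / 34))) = -1989 / 4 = -497.25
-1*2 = -2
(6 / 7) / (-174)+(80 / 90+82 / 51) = 77393 / 31059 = 2.49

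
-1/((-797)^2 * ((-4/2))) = 1/1270418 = 0.00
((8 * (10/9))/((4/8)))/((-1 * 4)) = -40/9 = -4.44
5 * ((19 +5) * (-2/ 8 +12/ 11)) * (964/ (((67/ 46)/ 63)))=3100975920/ 737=4207565.70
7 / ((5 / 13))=91 / 5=18.20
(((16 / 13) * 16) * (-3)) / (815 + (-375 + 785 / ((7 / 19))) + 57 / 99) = -11088 / 482599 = -0.02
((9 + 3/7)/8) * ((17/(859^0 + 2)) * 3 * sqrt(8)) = 561 * sqrt(2)/14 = 56.67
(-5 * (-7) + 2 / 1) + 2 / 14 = 260 / 7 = 37.14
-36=-36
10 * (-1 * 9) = -90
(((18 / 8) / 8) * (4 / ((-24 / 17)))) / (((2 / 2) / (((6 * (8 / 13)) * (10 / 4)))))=-765 / 104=-7.36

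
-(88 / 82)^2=-1936 / 1681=-1.15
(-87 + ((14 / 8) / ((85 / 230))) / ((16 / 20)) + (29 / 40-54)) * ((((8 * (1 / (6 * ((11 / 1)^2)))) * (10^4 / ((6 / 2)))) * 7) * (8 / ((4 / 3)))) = -207270.78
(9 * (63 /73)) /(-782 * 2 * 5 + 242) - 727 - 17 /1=-45730767 /61466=-744.00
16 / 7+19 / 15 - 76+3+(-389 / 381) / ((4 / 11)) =-3854101 / 53340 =-72.26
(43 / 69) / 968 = 43 / 66792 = 0.00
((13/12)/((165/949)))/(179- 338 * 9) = -12337/5668740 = -0.00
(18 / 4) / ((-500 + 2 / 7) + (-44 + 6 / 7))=-63 / 7600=-0.01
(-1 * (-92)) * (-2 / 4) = -46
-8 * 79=-632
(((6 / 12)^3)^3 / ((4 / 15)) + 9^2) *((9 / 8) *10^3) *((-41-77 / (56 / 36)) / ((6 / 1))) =-1374593.03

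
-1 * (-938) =938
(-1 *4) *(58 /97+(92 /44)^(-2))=-169676 /51313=-3.31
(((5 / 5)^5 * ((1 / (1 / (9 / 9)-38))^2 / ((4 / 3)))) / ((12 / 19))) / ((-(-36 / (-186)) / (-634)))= 2.84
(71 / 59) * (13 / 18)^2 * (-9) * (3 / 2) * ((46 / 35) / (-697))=275977 / 17271660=0.02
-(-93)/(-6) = -31/2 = -15.50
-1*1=-1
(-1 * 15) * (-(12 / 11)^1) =180 / 11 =16.36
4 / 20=1 / 5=0.20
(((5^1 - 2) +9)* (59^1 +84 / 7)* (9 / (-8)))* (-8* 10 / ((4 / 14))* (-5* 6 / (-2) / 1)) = 4025700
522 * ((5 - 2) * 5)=7830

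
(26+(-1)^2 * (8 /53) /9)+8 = 16226 /477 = 34.02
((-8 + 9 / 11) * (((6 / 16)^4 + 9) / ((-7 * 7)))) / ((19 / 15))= 43779825 / 41947136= 1.04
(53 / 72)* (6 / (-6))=-53 / 72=-0.74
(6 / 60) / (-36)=-1 / 360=-0.00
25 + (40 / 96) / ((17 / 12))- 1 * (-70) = 1620 / 17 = 95.29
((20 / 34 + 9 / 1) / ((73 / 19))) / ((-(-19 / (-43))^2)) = -301387 / 23579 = -12.78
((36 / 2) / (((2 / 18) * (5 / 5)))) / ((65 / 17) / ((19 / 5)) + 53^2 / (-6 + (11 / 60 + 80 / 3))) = 21819942 / 18281665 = 1.19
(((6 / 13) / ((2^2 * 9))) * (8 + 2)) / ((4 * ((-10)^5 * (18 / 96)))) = -1 / 585000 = -0.00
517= 517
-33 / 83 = -0.40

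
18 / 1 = 18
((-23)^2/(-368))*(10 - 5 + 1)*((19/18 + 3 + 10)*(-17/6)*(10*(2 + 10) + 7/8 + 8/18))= 41671.12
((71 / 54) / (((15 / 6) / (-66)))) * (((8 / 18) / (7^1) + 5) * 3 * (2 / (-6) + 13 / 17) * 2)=-21924232 / 48195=-454.91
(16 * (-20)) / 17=-320 / 17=-18.82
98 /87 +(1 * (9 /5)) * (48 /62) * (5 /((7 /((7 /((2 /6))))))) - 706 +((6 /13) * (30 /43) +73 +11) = -904043620 /1507623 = -599.65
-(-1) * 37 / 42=0.88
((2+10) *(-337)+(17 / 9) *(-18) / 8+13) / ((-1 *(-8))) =-16141 / 32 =-504.41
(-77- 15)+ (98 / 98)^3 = -91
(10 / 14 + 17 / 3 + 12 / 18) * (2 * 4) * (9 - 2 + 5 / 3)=30784 / 63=488.63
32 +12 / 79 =2540 / 79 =32.15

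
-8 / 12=-2 / 3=-0.67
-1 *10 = -10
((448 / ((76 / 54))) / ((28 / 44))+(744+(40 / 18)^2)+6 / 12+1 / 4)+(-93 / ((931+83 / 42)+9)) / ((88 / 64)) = 3348346647073 / 2679048108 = 1249.83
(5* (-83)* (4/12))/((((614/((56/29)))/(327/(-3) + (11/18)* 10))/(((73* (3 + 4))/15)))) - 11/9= 1098802867/721143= 1523.70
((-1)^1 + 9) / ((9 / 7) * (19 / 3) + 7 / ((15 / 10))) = 168 / 269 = 0.62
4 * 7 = 28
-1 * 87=-87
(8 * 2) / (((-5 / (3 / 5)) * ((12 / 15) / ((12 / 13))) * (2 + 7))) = -16 / 65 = -0.25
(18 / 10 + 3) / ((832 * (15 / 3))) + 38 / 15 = 19769 / 7800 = 2.53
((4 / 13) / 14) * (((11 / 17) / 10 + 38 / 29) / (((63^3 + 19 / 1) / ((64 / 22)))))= 0.00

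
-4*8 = -32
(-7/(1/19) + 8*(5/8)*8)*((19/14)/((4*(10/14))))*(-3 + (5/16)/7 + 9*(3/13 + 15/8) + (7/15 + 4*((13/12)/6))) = -663208699/873600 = -759.17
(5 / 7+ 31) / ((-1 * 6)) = -37 / 7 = -5.29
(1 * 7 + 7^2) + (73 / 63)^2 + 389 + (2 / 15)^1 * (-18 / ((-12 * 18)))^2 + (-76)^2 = 987859267 / 158760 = 6222.34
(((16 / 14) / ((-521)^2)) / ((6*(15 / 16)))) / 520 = 8 / 5557754475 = 0.00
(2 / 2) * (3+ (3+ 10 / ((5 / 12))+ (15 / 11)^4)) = 489855 / 14641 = 33.46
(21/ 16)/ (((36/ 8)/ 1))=7/ 24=0.29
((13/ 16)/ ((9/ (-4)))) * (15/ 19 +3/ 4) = -169/ 304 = -0.56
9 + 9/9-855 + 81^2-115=5601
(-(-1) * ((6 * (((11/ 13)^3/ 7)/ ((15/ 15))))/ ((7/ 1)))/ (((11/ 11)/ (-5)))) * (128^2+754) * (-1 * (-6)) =-4105922040/ 107653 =-38140.34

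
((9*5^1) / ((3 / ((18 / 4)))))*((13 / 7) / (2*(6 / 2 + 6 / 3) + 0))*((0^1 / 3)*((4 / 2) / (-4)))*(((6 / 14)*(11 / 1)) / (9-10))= 0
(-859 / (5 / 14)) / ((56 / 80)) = -3436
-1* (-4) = 4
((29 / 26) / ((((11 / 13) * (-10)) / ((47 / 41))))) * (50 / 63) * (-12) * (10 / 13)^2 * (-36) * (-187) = 278052000 / 48503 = 5732.68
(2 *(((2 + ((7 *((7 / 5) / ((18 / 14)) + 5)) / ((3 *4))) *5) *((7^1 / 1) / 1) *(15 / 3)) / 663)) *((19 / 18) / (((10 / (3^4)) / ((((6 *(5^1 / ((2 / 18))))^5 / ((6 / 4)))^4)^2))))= 2763974637157960039977046997963454739415289000303059366808960000000000000000000000000000000000000000 / 221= 12506672566325611040620120000000000000000000000000000000000000000000000000000000000000000000000000.00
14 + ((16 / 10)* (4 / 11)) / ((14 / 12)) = 5582 / 385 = 14.50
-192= -192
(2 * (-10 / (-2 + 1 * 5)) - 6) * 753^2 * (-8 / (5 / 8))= 91931059.20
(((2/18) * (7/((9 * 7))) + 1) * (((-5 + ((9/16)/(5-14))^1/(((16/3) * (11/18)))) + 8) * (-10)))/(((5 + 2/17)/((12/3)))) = -4875515/206712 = -23.59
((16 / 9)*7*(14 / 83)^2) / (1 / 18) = 43904 / 6889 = 6.37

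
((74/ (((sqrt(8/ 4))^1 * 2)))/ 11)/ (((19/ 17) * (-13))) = -629 * sqrt(2)/ 5434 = -0.16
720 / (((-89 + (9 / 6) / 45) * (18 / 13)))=-5.84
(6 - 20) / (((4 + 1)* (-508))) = 7 / 1270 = 0.01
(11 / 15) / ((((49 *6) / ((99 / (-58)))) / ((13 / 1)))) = -1573 / 28420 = -0.06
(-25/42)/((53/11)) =-275/2226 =-0.12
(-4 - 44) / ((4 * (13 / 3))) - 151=-1999 / 13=-153.77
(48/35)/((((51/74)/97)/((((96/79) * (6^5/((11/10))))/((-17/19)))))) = -3257875759104/1757987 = -1853185.35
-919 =-919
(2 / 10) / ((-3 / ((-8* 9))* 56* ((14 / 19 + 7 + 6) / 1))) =19 / 3045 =0.01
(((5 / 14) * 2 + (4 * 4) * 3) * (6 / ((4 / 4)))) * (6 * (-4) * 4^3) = -3142656 / 7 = -448950.86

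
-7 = -7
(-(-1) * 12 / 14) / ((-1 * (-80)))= 3 / 280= 0.01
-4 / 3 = -1.33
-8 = -8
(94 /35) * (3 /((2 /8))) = 1128 /35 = 32.23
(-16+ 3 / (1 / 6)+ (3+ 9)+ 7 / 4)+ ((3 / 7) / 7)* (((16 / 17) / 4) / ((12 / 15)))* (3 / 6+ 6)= 52869 / 3332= 15.87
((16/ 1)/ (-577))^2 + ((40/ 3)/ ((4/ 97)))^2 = 313252898404/ 2996361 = 104544.45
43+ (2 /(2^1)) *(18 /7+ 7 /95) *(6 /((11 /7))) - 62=-9301 /1045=-8.90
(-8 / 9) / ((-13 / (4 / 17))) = 32 / 1989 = 0.02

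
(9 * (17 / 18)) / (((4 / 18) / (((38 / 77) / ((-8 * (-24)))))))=969 / 9856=0.10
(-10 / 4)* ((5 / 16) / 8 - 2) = 1255 / 256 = 4.90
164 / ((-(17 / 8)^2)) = -36.32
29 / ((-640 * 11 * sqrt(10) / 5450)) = -3161 * sqrt(10) / 1408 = -7.10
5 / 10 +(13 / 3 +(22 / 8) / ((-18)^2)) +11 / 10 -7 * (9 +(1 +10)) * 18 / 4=-624.06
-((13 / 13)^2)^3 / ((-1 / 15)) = 15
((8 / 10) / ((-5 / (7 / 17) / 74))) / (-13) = 2072 / 5525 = 0.38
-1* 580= -580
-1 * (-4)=4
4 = 4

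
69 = 69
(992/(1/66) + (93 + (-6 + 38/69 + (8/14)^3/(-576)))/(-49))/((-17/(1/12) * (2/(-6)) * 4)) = 113887039981/473150664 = 240.70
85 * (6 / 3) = 170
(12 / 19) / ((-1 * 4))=-3 / 19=-0.16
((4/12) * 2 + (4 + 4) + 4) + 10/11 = 448/33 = 13.58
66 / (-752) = -33 / 376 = -0.09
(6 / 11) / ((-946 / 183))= -549 / 5203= -0.11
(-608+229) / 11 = -379 / 11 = -34.45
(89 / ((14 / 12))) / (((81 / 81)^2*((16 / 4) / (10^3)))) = 133500 / 7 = 19071.43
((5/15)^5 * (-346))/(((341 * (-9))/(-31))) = -346/24057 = -0.01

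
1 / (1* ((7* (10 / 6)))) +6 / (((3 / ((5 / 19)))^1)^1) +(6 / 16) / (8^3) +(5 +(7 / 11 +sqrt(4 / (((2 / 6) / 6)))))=187237817 / 29962240 +6* sqrt(2)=14.73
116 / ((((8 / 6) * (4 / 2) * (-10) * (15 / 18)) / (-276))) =36018 / 25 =1440.72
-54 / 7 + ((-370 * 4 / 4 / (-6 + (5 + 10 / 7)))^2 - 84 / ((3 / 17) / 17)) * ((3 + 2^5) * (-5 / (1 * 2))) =-4064104586 / 63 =-64509596.60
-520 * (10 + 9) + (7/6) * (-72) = -9964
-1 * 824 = -824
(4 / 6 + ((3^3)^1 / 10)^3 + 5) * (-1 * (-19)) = 1444931 / 3000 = 481.64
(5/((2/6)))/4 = 3.75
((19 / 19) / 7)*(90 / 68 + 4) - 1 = -57 / 238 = -0.24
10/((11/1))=10/11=0.91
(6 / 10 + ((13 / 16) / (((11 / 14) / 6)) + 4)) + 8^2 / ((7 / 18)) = 270079 / 1540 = 175.38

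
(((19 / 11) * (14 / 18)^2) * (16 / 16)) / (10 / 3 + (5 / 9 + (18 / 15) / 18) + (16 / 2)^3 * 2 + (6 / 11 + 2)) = 4655 / 4590882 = 0.00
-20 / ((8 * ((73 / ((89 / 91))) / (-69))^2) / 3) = -565678215 / 88258898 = -6.41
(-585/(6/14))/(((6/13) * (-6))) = 5915/12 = 492.92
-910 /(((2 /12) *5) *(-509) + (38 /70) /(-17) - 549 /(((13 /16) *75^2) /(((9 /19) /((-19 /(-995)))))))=381153727500 /178923772849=2.13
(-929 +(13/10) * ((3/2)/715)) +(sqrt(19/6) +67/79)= -80656163/86900 +sqrt(114)/6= -926.37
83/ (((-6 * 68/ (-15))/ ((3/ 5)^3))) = 2241/ 3400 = 0.66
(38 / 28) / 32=19 / 448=0.04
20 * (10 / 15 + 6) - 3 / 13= 5191 / 39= 133.10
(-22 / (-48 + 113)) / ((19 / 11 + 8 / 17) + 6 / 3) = -4114 / 51025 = -0.08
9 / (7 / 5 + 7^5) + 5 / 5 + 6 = 65371 / 9338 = 7.00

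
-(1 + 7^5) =-16808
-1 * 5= -5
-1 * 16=-16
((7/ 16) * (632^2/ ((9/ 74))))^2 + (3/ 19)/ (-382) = 1213681776888686989/ 587898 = 2064442772196.35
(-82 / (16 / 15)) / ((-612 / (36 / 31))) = 615 / 4216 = 0.15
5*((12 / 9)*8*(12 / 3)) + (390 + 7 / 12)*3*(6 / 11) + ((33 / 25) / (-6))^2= 70332743 / 82500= 852.52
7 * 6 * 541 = 22722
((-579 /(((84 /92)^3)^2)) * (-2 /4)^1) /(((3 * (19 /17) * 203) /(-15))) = -2428528759045 /220533285798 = -11.01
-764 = -764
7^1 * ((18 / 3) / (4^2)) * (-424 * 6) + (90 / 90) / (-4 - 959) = -6430915 / 963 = -6678.00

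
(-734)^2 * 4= 2155024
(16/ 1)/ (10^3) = 2/ 125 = 0.02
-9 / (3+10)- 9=-126 / 13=-9.69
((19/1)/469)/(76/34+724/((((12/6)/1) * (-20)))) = -3230/1264893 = -0.00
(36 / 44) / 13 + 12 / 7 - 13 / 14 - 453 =-452.15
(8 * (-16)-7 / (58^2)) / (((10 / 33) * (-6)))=4736589 / 67280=70.40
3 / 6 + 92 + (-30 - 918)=-1711 / 2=-855.50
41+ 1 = 42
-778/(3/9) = -2334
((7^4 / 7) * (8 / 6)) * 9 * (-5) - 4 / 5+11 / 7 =-20579.23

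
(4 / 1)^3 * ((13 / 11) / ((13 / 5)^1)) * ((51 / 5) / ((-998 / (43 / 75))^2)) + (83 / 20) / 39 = 28443391381 / 267053572500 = 0.11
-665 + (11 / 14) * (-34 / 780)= -3631087 / 5460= -665.03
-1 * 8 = -8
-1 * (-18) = 18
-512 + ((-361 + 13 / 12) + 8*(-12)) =-11615 / 12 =-967.92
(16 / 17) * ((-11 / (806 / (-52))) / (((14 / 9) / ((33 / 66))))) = 792 / 3689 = 0.21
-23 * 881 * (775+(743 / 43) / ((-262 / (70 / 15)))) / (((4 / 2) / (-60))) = 2652735508120 / 5633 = 470927659.88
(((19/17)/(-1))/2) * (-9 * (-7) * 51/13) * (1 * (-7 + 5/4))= 82593/104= 794.16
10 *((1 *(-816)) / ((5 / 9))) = -14688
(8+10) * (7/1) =126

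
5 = 5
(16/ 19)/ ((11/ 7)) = 112/ 209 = 0.54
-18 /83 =-0.22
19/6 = 3.17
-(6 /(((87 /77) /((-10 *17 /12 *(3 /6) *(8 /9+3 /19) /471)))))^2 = -0.01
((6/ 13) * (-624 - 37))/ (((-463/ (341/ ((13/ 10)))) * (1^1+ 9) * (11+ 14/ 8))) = 1803208/ 1330199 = 1.36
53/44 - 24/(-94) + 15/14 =36643/14476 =2.53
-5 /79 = -0.06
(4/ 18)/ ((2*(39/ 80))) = 80/ 351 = 0.23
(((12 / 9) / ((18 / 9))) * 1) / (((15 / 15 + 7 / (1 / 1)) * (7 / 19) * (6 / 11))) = 209 / 504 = 0.41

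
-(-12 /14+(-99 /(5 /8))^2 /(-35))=628014 /875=717.73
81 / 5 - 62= -45.80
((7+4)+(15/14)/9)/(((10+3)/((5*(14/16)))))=3.74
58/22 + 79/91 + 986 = 990494/1001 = 989.50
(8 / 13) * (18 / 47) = 144 / 611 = 0.24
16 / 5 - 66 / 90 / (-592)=28427 / 8880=3.20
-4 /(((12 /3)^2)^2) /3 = -1 /192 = -0.01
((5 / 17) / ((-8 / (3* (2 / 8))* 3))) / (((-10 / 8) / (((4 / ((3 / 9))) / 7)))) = 3 / 238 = 0.01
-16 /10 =-8 /5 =-1.60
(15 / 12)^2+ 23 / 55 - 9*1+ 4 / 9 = -52073 / 7920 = -6.57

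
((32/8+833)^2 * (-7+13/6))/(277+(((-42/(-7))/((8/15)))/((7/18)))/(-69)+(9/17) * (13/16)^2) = -2372533898112/194037265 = -12227.21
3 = 3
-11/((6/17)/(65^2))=-790075/6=-131679.17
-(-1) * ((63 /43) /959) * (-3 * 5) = -0.02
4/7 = 0.57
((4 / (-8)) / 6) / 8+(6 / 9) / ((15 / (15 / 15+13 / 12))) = 71 / 864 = 0.08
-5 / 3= -1.67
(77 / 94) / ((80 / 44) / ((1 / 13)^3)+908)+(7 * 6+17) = 42726505 / 724176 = 59.00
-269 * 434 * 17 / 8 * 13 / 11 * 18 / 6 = -38701299 / 44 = -879574.98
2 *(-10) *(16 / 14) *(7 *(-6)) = 960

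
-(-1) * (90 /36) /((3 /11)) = 55 /6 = 9.17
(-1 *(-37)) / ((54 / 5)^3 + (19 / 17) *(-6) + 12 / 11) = 864875 / 29314518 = 0.03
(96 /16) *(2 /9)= 1.33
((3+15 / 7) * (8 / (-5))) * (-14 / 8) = 72 / 5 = 14.40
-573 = -573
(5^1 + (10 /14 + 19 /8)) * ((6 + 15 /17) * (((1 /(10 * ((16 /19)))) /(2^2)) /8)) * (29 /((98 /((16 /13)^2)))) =0.09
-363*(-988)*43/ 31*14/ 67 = 215903688/ 2077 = 103949.78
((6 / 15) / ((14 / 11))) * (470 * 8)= 8272 / 7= 1181.71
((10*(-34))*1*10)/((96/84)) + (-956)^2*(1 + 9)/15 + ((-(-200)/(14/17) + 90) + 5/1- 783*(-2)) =12772610/21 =608219.52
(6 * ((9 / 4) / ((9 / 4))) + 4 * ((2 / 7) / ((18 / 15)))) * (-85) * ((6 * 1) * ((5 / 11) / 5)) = -24820 / 77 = -322.34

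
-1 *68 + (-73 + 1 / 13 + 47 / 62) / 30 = -340481 / 4836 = -70.41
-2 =-2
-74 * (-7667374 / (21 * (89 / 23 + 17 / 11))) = 71774288014 / 14385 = 4989522.98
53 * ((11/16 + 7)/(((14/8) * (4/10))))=32595/56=582.05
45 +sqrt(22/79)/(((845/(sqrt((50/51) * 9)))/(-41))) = 45 -82 * sqrt(44319)/226967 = 44.92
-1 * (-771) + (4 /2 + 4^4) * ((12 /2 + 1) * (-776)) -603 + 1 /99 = -138727511 /99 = -1401287.99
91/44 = 2.07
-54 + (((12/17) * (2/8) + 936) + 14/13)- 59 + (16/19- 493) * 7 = -11004957/4199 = -2620.85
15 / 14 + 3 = 57 / 14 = 4.07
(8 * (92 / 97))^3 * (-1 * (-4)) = 1594753024 / 912673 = 1747.34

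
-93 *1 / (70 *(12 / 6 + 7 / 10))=-31 / 63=-0.49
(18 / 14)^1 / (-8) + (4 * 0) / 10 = -9 / 56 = -0.16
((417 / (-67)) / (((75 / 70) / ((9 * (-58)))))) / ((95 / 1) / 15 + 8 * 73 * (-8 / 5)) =-3047436 / 932707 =-3.27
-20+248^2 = 61484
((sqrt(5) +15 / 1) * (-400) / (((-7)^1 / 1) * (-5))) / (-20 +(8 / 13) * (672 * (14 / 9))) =-11700 / 42539 -780 * sqrt(5) / 42539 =-0.32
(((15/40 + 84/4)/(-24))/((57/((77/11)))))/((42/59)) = -59/384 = -0.15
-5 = -5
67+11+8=86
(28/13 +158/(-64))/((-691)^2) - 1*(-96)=19068681085/198632096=96.00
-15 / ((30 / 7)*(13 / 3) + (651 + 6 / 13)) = -0.02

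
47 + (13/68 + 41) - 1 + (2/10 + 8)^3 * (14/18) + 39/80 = 158055259/306000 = 516.52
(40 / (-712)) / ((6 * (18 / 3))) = -5 / 3204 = -0.00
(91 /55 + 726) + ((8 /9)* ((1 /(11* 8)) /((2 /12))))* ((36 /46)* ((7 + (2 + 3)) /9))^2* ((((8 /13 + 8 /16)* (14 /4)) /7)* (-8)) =275113057 /378235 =727.36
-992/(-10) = 496/5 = 99.20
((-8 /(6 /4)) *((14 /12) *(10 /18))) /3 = -280 /243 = -1.15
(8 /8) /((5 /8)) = 8 /5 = 1.60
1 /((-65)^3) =-1 /274625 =-0.00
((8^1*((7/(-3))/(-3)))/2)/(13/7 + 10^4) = 196/630117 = 0.00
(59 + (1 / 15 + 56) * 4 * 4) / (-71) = -14341 / 1065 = -13.47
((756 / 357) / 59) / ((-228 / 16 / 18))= -864 / 19057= -0.05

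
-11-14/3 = -47/3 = -15.67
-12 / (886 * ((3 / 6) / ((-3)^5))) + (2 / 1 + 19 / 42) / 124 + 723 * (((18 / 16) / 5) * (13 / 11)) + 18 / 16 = 199.98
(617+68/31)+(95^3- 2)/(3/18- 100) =-147973573/18569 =-7968.85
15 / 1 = 15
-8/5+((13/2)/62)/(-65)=-1.60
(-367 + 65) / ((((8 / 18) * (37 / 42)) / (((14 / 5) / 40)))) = -199773 / 3700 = -53.99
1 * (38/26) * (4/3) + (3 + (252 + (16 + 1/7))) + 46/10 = 379049/1365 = 277.69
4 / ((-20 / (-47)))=9.40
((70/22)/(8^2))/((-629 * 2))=-35/885632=-0.00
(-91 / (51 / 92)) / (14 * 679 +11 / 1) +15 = 7272133 / 485367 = 14.98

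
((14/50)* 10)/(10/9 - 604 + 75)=-126/23755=-0.01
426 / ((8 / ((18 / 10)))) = 1917 / 20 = 95.85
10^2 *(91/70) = 130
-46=-46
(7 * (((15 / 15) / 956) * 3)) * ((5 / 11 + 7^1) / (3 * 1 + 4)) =123 / 5258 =0.02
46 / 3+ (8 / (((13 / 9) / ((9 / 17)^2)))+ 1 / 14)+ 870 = 139956503 / 157794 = 886.96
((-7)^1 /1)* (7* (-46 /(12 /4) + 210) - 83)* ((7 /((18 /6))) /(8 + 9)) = -188111 /153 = -1229.48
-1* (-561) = 561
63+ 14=77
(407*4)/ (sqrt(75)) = 1628*sqrt(3)/ 15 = 187.99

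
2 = 2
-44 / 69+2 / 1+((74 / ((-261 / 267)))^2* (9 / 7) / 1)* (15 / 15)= 2993455702 / 406203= 7369.36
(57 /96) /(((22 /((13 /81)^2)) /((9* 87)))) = 93119 /171072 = 0.54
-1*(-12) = 12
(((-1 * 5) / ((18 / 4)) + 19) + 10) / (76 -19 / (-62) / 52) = 809224 / 2205387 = 0.37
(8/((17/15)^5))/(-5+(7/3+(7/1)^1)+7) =0.38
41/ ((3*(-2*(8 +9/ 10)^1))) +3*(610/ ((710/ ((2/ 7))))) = -4163/ 132699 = -0.03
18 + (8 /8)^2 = 19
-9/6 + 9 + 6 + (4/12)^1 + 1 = 89/6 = 14.83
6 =6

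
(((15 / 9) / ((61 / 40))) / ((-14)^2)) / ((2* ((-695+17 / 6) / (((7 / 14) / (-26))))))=25 / 322746242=0.00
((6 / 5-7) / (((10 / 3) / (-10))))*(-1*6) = -522 / 5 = -104.40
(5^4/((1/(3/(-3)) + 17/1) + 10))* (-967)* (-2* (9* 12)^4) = 82224551520000/13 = 6324965501538.46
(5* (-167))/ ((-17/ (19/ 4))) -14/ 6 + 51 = 57523/ 204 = 281.98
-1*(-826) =826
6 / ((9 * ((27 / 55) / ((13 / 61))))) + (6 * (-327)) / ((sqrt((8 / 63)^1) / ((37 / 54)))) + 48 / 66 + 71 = 3914179 / 54351 -4033 * sqrt(14) / 4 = -3700.51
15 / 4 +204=831 / 4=207.75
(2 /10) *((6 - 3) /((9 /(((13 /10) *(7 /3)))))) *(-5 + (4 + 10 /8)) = 91 /1800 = 0.05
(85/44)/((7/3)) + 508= 156719/308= 508.83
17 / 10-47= -453 / 10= -45.30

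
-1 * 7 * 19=-133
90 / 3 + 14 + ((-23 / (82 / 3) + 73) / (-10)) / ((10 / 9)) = 307547 / 8200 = 37.51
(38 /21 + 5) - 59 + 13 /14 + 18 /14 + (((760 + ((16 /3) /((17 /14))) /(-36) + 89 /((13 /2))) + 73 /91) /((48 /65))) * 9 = 160867433 /17136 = 9387.69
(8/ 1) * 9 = 72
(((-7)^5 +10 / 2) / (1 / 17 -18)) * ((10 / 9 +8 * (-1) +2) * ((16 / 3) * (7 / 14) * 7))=-703802176 / 8235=-85464.75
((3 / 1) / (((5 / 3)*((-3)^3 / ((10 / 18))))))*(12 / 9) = -4 / 81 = -0.05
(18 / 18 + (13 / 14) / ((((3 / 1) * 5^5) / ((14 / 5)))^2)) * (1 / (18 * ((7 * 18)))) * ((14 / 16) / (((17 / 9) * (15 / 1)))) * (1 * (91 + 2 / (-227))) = 2197265807 / 1773437500000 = 0.00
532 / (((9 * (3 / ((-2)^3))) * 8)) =-532 / 27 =-19.70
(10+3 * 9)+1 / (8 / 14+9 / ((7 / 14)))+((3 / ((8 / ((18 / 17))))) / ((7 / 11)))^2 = 551441881 / 14727440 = 37.44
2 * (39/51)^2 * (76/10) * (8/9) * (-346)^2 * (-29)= -356730694528/13005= -27430272.55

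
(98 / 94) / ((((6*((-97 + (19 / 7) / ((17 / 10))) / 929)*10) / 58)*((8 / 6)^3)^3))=-1030686982731 / 1398776791040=-0.74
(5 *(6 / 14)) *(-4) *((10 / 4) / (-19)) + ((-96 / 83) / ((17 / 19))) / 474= 16679918 / 14825377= 1.13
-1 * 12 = -12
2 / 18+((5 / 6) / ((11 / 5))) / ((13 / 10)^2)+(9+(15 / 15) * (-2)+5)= 206381 / 16731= 12.34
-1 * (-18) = 18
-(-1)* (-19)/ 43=-19/ 43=-0.44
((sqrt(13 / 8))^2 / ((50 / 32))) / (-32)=-13 / 400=-0.03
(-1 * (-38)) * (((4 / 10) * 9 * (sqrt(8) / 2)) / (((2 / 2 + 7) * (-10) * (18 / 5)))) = -19 * sqrt(2) / 40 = -0.67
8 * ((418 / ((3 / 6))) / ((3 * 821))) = 6688 / 2463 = 2.72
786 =786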